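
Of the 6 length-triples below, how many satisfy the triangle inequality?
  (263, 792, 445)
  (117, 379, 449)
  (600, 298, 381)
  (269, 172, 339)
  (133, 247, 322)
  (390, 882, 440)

(263,445,792): 263+445 ≤ 792 → not valid
(117,379,449): 117+379 > 449 → valid
(298,381,600): 298+381 > 600 → valid
(172,269,339): 172+269 > 339 → valid
(133,247,322): 133+247 > 322 → valid
(390,440,882): 390+440 ≤ 882 → not valid
4 of the 6 triples form a triangle.

4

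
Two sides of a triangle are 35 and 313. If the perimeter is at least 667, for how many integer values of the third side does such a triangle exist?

29

Triangle inequality: 278 < x < 348. Perimeter ≥ 667 gives x ≥ 667 − 35 − 313 = 319.
So 319 ≤ x < 348; integers 319 through 347: 29 values.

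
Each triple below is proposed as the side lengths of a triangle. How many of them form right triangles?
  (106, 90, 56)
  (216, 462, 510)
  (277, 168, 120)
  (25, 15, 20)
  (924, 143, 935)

(106,90,56): 56²+90² = 11236 = 106² → right
(216,462,510): 216²+462² = 260100 = 510² → right
(277,168,120): 120²+168² = 42624 < 76729 = 277² → obtuse
(25,15,20): 15²+20² = 625 = 25² → right
(924,143,935): 143²+924² = 874225 = 935² → right
4 of the 5 are right.

4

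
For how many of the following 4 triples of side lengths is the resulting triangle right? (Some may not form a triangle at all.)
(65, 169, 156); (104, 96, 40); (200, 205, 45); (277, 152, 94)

(65,169,156): 65²+156² = 28561 = 169² → right
(104,96,40): 40²+96² = 10816 = 104² → right
(200,205,45): 45²+200² = 42025 = 205² → right
(277,152,94): 94+152 ≤ 277, not a triangle
3 of the 4 are right.

3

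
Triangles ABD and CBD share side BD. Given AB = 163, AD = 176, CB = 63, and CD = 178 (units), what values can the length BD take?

115 < BD < 241

From triangle ABD: |163 − 176| < BD < 163 + 176, i.e. 13 < BD < 339.
From triangle CBD: 115 < BD < 241.
Both must hold, so BD lies in the intersection.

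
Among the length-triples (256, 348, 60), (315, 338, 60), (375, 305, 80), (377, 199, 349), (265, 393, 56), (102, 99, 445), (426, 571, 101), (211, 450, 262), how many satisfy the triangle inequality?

4

(60,256,348): 60+256 ≤ 348 → not valid
(60,315,338): 60+315 > 338 → valid
(80,305,375): 80+305 > 375 → valid
(199,349,377): 199+349 > 377 → valid
(56,265,393): 56+265 ≤ 393 → not valid
(99,102,445): 99+102 ≤ 445 → not valid
(101,426,571): 101+426 ≤ 571 → not valid
(211,262,450): 211+262 > 450 → valid
4 of the 8 triples form a triangle.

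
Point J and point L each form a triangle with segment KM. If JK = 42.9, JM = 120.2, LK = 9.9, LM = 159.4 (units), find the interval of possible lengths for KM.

149.5 < KM < 163.1

From triangle JKM: |42.9 − 120.2| < KM < 42.9 + 120.2, i.e. 77.3 < KM < 163.1.
From triangle LKM: 149.5 < KM < 169.3.
Both must hold, so KM lies in the intersection.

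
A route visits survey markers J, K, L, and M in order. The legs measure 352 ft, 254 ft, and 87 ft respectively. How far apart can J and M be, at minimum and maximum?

The maximum is all hops collinear in one direction: 352 + 254 + 87 = 693.
The longest hop is 352; the others sum to 341. Folding the others back against it leaves at least 352 − 341 = 11.

11 ≤ JM ≤ 693 ft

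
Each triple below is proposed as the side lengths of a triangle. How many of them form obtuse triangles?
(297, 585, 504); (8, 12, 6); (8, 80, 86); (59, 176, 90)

2

(297,585,504): 297²+504² = 342225 = 585² → right
(8,12,6): 6²+8² = 100 < 144 = 12² → obtuse
(8,80,86): 8²+80² = 6464 < 7396 = 86² → obtuse
(59,176,90): 59+90 ≤ 176, not a triangle
2 of the 4 are obtuse.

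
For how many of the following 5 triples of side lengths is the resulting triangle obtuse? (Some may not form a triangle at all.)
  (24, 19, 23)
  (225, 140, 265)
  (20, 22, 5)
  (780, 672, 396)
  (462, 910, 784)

(24,19,23): 19²+23² = 890 > 576 = 24² → acute
(225,140,265): 140²+225² = 70225 = 265² → right
(20,22,5): 5²+20² = 425 < 484 = 22² → obtuse
(780,672,396): 396²+672² = 608400 = 780² → right
(462,910,784): 462²+784² = 828100 = 910² → right
1 of the 5 is obtuse.

1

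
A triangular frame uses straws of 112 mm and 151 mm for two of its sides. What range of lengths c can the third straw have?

39 < c < 263

By the triangle inequality, c must be less than 112 + 151 = 263 and greater than |112 − 151| = 39.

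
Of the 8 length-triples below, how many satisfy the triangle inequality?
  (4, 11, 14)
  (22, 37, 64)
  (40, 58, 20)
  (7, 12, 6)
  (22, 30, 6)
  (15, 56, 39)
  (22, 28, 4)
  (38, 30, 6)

3

(4,11,14): 4+11 > 14 → valid
(22,37,64): 22+37 ≤ 64 → not valid
(20,40,58): 20+40 > 58 → valid
(6,7,12): 6+7 > 12 → valid
(6,22,30): 6+22 ≤ 30 → not valid
(15,39,56): 15+39 ≤ 56 → not valid
(4,22,28): 4+22 ≤ 28 → not valid
(6,30,38): 6+30 ≤ 38 → not valid
3 of the 8 triples form a triangle.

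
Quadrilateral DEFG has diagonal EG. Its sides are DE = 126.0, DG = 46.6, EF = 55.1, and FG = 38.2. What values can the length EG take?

79.4 < EG < 93.3

From triangle DEG: |126.0 − 46.6| < EG < 126.0 + 46.6, i.e. 79.4 < EG < 172.6.
From triangle FEG: 16.9 < EG < 93.3.
Both must hold, so EG lies in the intersection.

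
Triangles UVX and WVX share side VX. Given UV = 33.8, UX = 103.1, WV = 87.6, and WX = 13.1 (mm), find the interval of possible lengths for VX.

74.5 < VX < 100.7

From triangle UVX: |33.8 − 103.1| < VX < 33.8 + 103.1, i.e. 69.3 < VX < 136.9.
From triangle WVX: 74.5 < VX < 100.7.
Both must hold, so VX lies in the intersection.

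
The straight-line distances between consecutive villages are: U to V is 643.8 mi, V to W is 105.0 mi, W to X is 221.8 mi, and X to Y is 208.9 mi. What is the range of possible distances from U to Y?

The maximum is all hops collinear in one direction: 643.8 + 105.0 + 221.8 + 208.9 = 1179.5.
The longest hop is 643.8; the others sum to 535.7. Folding the others back against it leaves at least 643.8 − 535.7 = 108.1.

108.1 ≤ UY ≤ 1179.5 mi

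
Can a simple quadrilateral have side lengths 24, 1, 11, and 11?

For a quadrilateral, each side must be shorter than the sum of the others.
Here the longest side is 24, but the remaining 3 sides sum to only 23.

No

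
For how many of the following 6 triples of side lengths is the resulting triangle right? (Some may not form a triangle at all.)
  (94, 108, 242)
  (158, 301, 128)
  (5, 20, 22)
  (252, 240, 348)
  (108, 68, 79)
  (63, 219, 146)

1

(94,108,242): 94+108 ≤ 242, not a triangle
(158,301,128): 128+158 ≤ 301, not a triangle
(5,20,22): 5²+20² = 425 < 484 = 22² → obtuse
(252,240,348): 240²+252² = 121104 = 348² → right
(108,68,79): 68²+79² = 10865 < 11664 = 108² → obtuse
(63,219,146): 63+146 ≤ 219, not a triangle
1 of the 6 is right.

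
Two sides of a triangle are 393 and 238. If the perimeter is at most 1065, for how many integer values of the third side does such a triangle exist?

Triangle inequality: 155 < x < 631. Perimeter ≤ 1065 gives x ≤ 1065 − 393 − 238 = 434.
So 155 < x ≤ 434; integers 156 through 434: 279 values.

279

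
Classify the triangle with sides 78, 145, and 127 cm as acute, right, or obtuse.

Compare the square of the longest side to the sum of squares of the other two: 78² + 127² = 22213 > 21025 = 145².

acute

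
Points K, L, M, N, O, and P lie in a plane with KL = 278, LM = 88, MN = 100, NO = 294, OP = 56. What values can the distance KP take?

0 ≤ KP ≤ 816

The maximum is all hops collinear in one direction: 278 + 88 + 100 + 294 + 56 = 816.
The longest hop is 294; the others sum to 522. Since 294 ≤ 522, the path can fold back on itself completely, so the minimum distance is 0.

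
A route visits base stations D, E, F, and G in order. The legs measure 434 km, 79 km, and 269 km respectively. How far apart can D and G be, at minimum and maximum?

The maximum is all hops collinear in one direction: 434 + 79 + 269 = 782.
The longest hop is 434; the others sum to 348. Folding the others back against it leaves at least 434 − 348 = 86.

86 ≤ DG ≤ 782 km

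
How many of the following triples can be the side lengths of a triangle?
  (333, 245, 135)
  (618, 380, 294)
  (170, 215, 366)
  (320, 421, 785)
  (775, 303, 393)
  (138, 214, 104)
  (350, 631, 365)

5

(135,245,333): 135+245 > 333 → valid
(294,380,618): 294+380 > 618 → valid
(170,215,366): 170+215 > 366 → valid
(320,421,785): 320+421 ≤ 785 → not valid
(303,393,775): 303+393 ≤ 775 → not valid
(104,138,214): 104+138 > 214 → valid
(350,365,631): 350+365 > 631 → valid
5 of the 7 triples form a triangle.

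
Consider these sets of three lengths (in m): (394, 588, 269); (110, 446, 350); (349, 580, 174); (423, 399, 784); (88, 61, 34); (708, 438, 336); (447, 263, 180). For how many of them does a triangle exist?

5

(269,394,588): 269+394 > 588 → valid
(110,350,446): 110+350 > 446 → valid
(174,349,580): 174+349 ≤ 580 → not valid
(399,423,784): 399+423 > 784 → valid
(34,61,88): 34+61 > 88 → valid
(336,438,708): 336+438 > 708 → valid
(180,263,447): 180+263 ≤ 447 → not valid
5 of the 7 triples form a triangle.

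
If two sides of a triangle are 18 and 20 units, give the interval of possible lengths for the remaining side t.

2 < t < 38

By the triangle inequality, t must be less than 18 + 20 = 38 and greater than |18 − 20| = 2.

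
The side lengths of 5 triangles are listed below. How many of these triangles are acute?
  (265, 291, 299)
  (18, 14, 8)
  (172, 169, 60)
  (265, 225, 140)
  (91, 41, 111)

2

(265,291,299): 265²+291² = 154906 > 89401 = 299² → acute
(18,14,8): 8²+14² = 260 < 324 = 18² → obtuse
(172,169,60): 60²+169² = 32161 > 29584 = 172² → acute
(265,225,140): 140²+225² = 70225 = 265² → right
(91,41,111): 41²+91² = 9962 < 12321 = 111² → obtuse
2 of the 5 are acute.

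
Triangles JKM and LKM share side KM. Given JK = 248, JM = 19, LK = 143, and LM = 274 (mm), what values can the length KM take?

229 < KM < 267

From triangle JKM: |248 − 19| < KM < 248 + 19, i.e. 229 < KM < 267.
From triangle LKM: 131 < KM < 417.
Both must hold, so KM lies in the intersection.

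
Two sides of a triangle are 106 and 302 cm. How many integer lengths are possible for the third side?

211

The third side lies in the open interval (196, 408).
Integers from 197 to 407 inclusive: 407 − 197 + 1 = 211.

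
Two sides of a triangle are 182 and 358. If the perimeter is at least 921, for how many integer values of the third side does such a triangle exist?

159

Triangle inequality: 176 < x < 540. Perimeter ≥ 921 gives x ≥ 921 − 182 − 358 = 381.
So 381 ≤ x < 540; integers 381 through 539: 159 values.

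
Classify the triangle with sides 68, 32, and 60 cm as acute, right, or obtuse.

right

Compare the square of the longest side to the sum of squares of the other two: 32² + 60² = 4624 = 68².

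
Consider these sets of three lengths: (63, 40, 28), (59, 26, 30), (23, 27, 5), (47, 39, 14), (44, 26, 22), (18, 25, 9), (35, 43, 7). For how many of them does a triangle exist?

(28,40,63): 28+40 > 63 → valid
(26,30,59): 26+30 ≤ 59 → not valid
(5,23,27): 5+23 > 27 → valid
(14,39,47): 14+39 > 47 → valid
(22,26,44): 22+26 > 44 → valid
(9,18,25): 9+18 > 25 → valid
(7,35,43): 7+35 ≤ 43 → not valid
5 of the 7 triples form a triangle.

5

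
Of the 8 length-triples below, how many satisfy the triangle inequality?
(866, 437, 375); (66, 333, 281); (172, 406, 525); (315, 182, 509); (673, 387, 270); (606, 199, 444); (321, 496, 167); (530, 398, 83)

3

(375,437,866): 375+437 ≤ 866 → not valid
(66,281,333): 66+281 > 333 → valid
(172,406,525): 172+406 > 525 → valid
(182,315,509): 182+315 ≤ 509 → not valid
(270,387,673): 270+387 ≤ 673 → not valid
(199,444,606): 199+444 > 606 → valid
(167,321,496): 167+321 ≤ 496 → not valid
(83,398,530): 83+398 ≤ 530 → not valid
3 of the 8 triples form a triangle.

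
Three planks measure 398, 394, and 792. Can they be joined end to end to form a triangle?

The two shorter sides sum to 792, exactly equal to the longest side 792.
That gives only a degenerate (flat) triangle — the inequality must be strict.

No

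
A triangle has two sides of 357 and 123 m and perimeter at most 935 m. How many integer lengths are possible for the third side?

221

Triangle inequality: 234 < x < 480. Perimeter ≤ 935 gives x ≤ 935 − 357 − 123 = 455.
So 234 < x ≤ 455; integers 235 through 455: 221 values.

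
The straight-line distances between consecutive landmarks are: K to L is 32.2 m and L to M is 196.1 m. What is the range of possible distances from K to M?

163.9 ≤ KM ≤ 228.3 m

By the triangle inequality, |32.2 − 196.1| ≤ KM ≤ 32.2 + 196.1.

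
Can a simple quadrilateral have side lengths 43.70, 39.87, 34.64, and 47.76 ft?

Yes

A quadrilateral exists iff every side is shorter than the sum of the others — equivalently, the longest side is less than the sum of the rest.
Longest side 47.76 < 118.21 (sum of the remaining 3), so yes.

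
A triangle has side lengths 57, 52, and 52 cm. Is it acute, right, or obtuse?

Compare the square of the longest side to the sum of squares of the other two: 52² + 52² = 5408 > 3249 = 57².

acute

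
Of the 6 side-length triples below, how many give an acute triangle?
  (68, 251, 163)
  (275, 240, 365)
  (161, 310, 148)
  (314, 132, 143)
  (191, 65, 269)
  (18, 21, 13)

1

(68,251,163): 68+163 ≤ 251, not a triangle
(275,240,365): 240²+275² = 133225 = 365² → right
(161,310,148): 148+161 ≤ 310, not a triangle
(314,132,143): 132+143 ≤ 314, not a triangle
(191,65,269): 65+191 ≤ 269, not a triangle
(18,21,13): 13²+18² = 493 > 441 = 21² → acute
1 of the 6 is acute.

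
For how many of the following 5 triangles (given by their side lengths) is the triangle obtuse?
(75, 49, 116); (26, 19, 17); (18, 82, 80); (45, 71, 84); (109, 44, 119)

3

(75,49,116): 49²+75² = 8026 < 13456 = 116² → obtuse
(26,19,17): 17²+19² = 650 < 676 = 26² → obtuse
(18,82,80): 18²+80² = 6724 = 82² → right
(45,71,84): 45²+71² = 7066 > 7056 = 84² → acute
(109,44,119): 44²+109² = 13817 < 14161 = 119² → obtuse
3 of the 5 are obtuse.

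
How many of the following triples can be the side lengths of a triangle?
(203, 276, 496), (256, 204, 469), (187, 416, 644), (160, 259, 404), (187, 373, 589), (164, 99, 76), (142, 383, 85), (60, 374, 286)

(203,276,496): 203+276 ≤ 496 → not valid
(204,256,469): 204+256 ≤ 469 → not valid
(187,416,644): 187+416 ≤ 644 → not valid
(160,259,404): 160+259 > 404 → valid
(187,373,589): 187+373 ≤ 589 → not valid
(76,99,164): 76+99 > 164 → valid
(85,142,383): 85+142 ≤ 383 → not valid
(60,286,374): 60+286 ≤ 374 → not valid
2 of the 8 triples form a triangle.

2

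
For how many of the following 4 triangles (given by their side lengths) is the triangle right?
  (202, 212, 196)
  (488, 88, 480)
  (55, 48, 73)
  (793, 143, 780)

3

(202,212,196): 196²+202² = 79220 > 44944 = 212² → acute
(488,88,480): 88²+480² = 238144 = 488² → right
(55,48,73): 48²+55² = 5329 = 73² → right
(793,143,780): 143²+780² = 628849 = 793² → right
3 of the 4 are right.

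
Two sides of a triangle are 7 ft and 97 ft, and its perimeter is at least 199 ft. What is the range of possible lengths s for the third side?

95 ≤ s < 104 ft

Triangle inequality alone gives 90 < s < 104.
The perimeter condition gives s ≥ 199 − 7 − 97 = 95.
Intersecting the two: 95 ≤ s < 104.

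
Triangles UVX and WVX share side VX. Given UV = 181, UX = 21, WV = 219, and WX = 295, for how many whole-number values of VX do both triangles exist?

From triangle UVX: 160 < VX < 202.
From triangle WVX: 76 < VX < 514.
Intersection: 160 < VX < 202, so integers 161 through 201: 41 values.

41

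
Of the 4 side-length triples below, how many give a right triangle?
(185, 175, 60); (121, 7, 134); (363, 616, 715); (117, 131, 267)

2

(185,175,60): 60²+175² = 34225 = 185² → right
(121,7,134): 7+121 ≤ 134, not a triangle
(363,616,715): 363²+616² = 511225 = 715² → right
(117,131,267): 117+131 ≤ 267, not a triangle
2 of the 4 are right.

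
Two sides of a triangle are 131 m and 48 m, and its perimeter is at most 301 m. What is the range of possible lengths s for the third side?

Triangle inequality alone gives 83 < s < 179.
The perimeter condition gives s ≤ 301 − 131 − 48 = 122.
Intersecting the two: 83 < s ≤ 122.

83 < s ≤ 122 m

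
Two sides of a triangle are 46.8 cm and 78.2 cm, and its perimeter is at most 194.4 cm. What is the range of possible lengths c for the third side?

31.4 < c ≤ 69.4 cm

Triangle inequality alone gives 31.4 < c < 125.0.
The perimeter condition gives c ≤ 194.4 − 46.8 − 78.2 = 69.4.
Intersecting the two: 31.4 < c ≤ 69.4.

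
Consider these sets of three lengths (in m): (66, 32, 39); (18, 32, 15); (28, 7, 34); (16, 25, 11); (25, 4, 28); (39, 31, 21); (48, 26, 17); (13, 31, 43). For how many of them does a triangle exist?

(32,39,66): 32+39 > 66 → valid
(15,18,32): 15+18 > 32 → valid
(7,28,34): 7+28 > 34 → valid
(11,16,25): 11+16 > 25 → valid
(4,25,28): 4+25 > 28 → valid
(21,31,39): 21+31 > 39 → valid
(17,26,48): 17+26 ≤ 48 → not valid
(13,31,43): 13+31 > 43 → valid
7 of the 8 triples form a triangle.

7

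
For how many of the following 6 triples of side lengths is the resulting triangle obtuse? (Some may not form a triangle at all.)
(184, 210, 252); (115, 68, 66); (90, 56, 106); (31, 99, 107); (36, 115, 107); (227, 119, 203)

3

(184,210,252): 184²+210² = 77956 > 63504 = 252² → acute
(115,68,66): 66²+68² = 8980 < 13225 = 115² → obtuse
(90,56,106): 56²+90² = 11236 = 106² → right
(31,99,107): 31²+99² = 10762 < 11449 = 107² → obtuse
(36,115,107): 36²+107² = 12745 < 13225 = 115² → obtuse
(227,119,203): 119²+203² = 55370 > 51529 = 227² → acute
3 of the 6 are obtuse.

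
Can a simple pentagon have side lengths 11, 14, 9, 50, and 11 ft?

No

For a pentagon, each side must be shorter than the sum of the others.
Here the longest side is 50, but the remaining 4 sides sum to only 45.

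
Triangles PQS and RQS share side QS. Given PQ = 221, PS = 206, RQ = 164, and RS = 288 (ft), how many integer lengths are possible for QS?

From triangle PQS: 15 < QS < 427.
From triangle RQS: 124 < QS < 452.
Intersection: 124 < QS < 427, so integers 125 through 426: 302 values.

302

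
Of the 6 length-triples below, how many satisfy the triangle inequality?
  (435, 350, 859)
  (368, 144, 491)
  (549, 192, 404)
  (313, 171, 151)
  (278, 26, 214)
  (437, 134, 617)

(350,435,859): 350+435 ≤ 859 → not valid
(144,368,491): 144+368 > 491 → valid
(192,404,549): 192+404 > 549 → valid
(151,171,313): 151+171 > 313 → valid
(26,214,278): 26+214 ≤ 278 → not valid
(134,437,617): 134+437 ≤ 617 → not valid
3 of the 6 triples form a triangle.

3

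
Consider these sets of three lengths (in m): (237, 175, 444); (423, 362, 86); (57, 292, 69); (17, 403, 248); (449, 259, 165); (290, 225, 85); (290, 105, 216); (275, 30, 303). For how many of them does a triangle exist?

4

(175,237,444): 175+237 ≤ 444 → not valid
(86,362,423): 86+362 > 423 → valid
(57,69,292): 57+69 ≤ 292 → not valid
(17,248,403): 17+248 ≤ 403 → not valid
(165,259,449): 165+259 ≤ 449 → not valid
(85,225,290): 85+225 > 290 → valid
(105,216,290): 105+216 > 290 → valid
(30,275,303): 30+275 > 303 → valid
4 of the 8 triples form a triangle.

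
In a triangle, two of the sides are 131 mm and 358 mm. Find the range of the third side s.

By the triangle inequality, s must be less than 131 + 358 = 489 and greater than |131 − 358| = 227.

227 < s < 489 (mm)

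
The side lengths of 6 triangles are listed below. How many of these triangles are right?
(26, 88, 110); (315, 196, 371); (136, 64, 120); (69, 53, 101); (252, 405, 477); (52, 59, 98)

3

(26,88,110): 26²+88² = 8420 < 12100 = 110² → obtuse
(315,196,371): 196²+315² = 137641 = 371² → right
(136,64,120): 64²+120² = 18496 = 136² → right
(69,53,101): 53²+69² = 7570 < 10201 = 101² → obtuse
(252,405,477): 252²+405² = 227529 = 477² → right
(52,59,98): 52²+59² = 6185 < 9604 = 98² → obtuse
3 of the 6 are right.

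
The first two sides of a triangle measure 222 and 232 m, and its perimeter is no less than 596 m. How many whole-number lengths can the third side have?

312

Triangle inequality: 10 < x < 454. Perimeter ≥ 596 gives x ≥ 596 − 222 − 232 = 142.
So 142 ≤ x < 454; integers 142 through 453: 312 values.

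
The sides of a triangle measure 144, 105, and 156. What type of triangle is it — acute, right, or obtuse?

acute

Compare the square of the longest side to the sum of squares of the other two: 105² + 144² = 31761 > 24336 = 156².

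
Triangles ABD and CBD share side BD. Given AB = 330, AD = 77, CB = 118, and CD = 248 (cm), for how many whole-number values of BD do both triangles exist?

From triangle ABD: 253 < BD < 407.
From triangle CBD: 130 < BD < 366.
Intersection: 253 < BD < 366, so integers 254 through 365: 112 values.

112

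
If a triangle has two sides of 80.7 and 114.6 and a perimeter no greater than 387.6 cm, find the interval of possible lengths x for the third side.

33.9 < x ≤ 192.3 cm

Triangle inequality alone gives 33.9 < x < 195.3.
The perimeter condition gives x ≤ 387.6 − 80.7 − 114.6 = 192.3.
Intersecting the two: 33.9 < x ≤ 192.3.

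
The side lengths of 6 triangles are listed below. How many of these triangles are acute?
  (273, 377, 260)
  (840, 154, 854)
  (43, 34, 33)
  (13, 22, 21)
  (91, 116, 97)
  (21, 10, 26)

3

(273,377,260): 260²+273² = 142129 = 377² → right
(840,154,854): 154²+840² = 729316 = 854² → right
(43,34,33): 33²+34² = 2245 > 1849 = 43² → acute
(13,22,21): 13²+21² = 610 > 484 = 22² → acute
(91,116,97): 91²+97² = 17690 > 13456 = 116² → acute
(21,10,26): 10²+21² = 541 < 676 = 26² → obtuse
3 of the 6 are acute.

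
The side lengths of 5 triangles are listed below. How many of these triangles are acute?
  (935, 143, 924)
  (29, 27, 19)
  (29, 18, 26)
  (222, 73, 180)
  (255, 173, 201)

(935,143,924): 143²+924² = 874225 = 935² → right
(29,27,19): 19²+27² = 1090 > 841 = 29² → acute
(29,18,26): 18²+26² = 1000 > 841 = 29² → acute
(222,73,180): 73²+180² = 37729 < 49284 = 222² → obtuse
(255,173,201): 173²+201² = 70330 > 65025 = 255² → acute
3 of the 5 are acute.

3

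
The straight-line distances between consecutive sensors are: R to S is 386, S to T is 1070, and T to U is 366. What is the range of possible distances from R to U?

318 ≤ RU ≤ 1822

The maximum is all hops collinear in one direction: 386 + 1070 + 366 = 1822.
The longest hop is 1070; the others sum to 752. Folding the others back against it leaves at least 1070 − 752 = 318.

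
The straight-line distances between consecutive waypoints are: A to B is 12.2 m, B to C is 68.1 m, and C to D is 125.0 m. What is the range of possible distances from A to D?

44.7 ≤ AD ≤ 205.3 m

The maximum is all hops collinear in one direction: 12.2 + 68.1 + 125.0 = 205.3.
The longest hop is 125.0; the others sum to 80.3. Folding the others back against it leaves at least 125.0 − 80.3 = 44.7.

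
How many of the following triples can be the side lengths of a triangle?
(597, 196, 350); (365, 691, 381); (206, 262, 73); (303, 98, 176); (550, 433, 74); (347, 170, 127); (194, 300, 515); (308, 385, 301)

(196,350,597): 196+350 ≤ 597 → not valid
(365,381,691): 365+381 > 691 → valid
(73,206,262): 73+206 > 262 → valid
(98,176,303): 98+176 ≤ 303 → not valid
(74,433,550): 74+433 ≤ 550 → not valid
(127,170,347): 127+170 ≤ 347 → not valid
(194,300,515): 194+300 ≤ 515 → not valid
(301,308,385): 301+308 > 385 → valid
3 of the 8 triples form a triangle.

3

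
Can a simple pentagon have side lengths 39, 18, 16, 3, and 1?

For a pentagon, each side must be shorter than the sum of the others.
Here the longest side is 39, but the remaining 4 sides sum to only 38.

No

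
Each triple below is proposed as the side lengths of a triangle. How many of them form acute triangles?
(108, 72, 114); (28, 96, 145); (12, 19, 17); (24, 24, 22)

(108,72,114): 72²+108² = 16848 > 12996 = 114² → acute
(28,96,145): 28+96 ≤ 145, not a triangle
(12,19,17): 12²+17² = 433 > 361 = 19² → acute
(24,24,22): 22²+24² = 1060 > 576 = 24² → acute
3 of the 4 are acute.

3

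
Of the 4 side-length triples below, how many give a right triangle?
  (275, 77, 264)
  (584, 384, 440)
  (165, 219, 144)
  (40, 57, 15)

(275,77,264): 77²+264² = 75625 = 275² → right
(584,384,440): 384²+440² = 341056 = 584² → right
(165,219,144): 144²+165² = 47961 = 219² → right
(40,57,15): 15+40 ≤ 57, not a triangle
3 of the 4 are right.

3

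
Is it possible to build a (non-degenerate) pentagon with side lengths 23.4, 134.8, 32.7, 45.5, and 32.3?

No

For a pentagon, each side must be shorter than the sum of the others.
Here the longest side is 134.8, but the remaining 4 sides sum to only 133.9.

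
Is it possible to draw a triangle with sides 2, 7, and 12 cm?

The longest side is 12, but the other two sum to only 9.
9 < 12, so the triangle inequality fails.

No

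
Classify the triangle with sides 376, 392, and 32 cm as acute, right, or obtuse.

obtuse

Compare the square of the longest side to the sum of squares of the other two: 32² + 376² = 142400 < 153664 = 392².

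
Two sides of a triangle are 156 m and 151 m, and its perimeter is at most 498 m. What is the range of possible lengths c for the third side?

Triangle inequality alone gives 5 < c < 307.
The perimeter condition gives c ≤ 498 − 156 − 151 = 191.
Intersecting the two: 5 < c ≤ 191.

5 < c ≤ 191 m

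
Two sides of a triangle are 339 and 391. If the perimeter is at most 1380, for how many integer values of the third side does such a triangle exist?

Triangle inequality: 52 < x < 730. Perimeter ≤ 1380 gives x ≤ 1380 − 339 − 391 = 650.
So 52 < x ≤ 650; integers 53 through 650: 598 values.

598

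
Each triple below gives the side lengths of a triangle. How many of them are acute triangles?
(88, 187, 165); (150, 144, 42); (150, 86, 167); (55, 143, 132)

1

(88,187,165): 88²+165² = 34969 = 187² → right
(150,144,42): 42²+144² = 22500 = 150² → right
(150,86,167): 86²+150² = 29896 > 27889 = 167² → acute
(55,143,132): 55²+132² = 20449 = 143² → right
1 of the 4 is acute.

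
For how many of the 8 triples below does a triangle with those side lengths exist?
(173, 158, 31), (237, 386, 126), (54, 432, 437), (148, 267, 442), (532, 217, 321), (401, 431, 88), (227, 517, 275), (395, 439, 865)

4

(31,158,173): 31+158 > 173 → valid
(126,237,386): 126+237 ≤ 386 → not valid
(54,432,437): 54+432 > 437 → valid
(148,267,442): 148+267 ≤ 442 → not valid
(217,321,532): 217+321 > 532 → valid
(88,401,431): 88+401 > 431 → valid
(227,275,517): 227+275 ≤ 517 → not valid
(395,439,865): 395+439 ≤ 865 → not valid
4 of the 8 triples form a triangle.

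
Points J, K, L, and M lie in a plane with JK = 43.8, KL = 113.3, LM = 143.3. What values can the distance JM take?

0 ≤ JM ≤ 300.4

The maximum is all hops collinear in one direction: 43.8 + 113.3 + 143.3 = 300.4.
The longest hop is 143.3; the others sum to 157.1. Since 143.3 ≤ 157.1, the path can fold back on itself completely, so the minimum distance is 0.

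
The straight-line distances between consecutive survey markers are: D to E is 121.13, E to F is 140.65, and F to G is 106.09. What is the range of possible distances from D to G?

The maximum is all hops collinear in one direction: 121.13 + 140.65 + 106.09 = 367.87.
The longest hop is 140.65; the others sum to 227.22. Since 140.65 ≤ 227.22, the path can fold back on itself completely, so the minimum distance is 0.

0 ≤ DG ≤ 367.87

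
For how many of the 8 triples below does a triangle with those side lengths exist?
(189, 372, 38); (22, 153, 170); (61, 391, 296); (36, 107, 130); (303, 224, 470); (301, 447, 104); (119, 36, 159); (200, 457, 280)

4

(38,189,372): 38+189 ≤ 372 → not valid
(22,153,170): 22+153 > 170 → valid
(61,296,391): 61+296 ≤ 391 → not valid
(36,107,130): 36+107 > 130 → valid
(224,303,470): 224+303 > 470 → valid
(104,301,447): 104+301 ≤ 447 → not valid
(36,119,159): 36+119 ≤ 159 → not valid
(200,280,457): 200+280 > 457 → valid
4 of the 8 triples form a triangle.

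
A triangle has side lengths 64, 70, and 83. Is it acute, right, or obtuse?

acute

Compare the square of the longest side to the sum of squares of the other two: 64² + 70² = 8996 > 6889 = 83².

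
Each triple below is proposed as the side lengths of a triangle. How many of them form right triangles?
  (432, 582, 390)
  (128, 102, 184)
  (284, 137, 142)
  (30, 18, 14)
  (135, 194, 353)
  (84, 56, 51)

1

(432,582,390): 390²+432² = 338724 = 582² → right
(128,102,184): 102²+128² = 26788 < 33856 = 184² → obtuse
(284,137,142): 137+142 ≤ 284, not a triangle
(30,18,14): 14²+18² = 520 < 900 = 30² → obtuse
(135,194,353): 135+194 ≤ 353, not a triangle
(84,56,51): 51²+56² = 5737 < 7056 = 84² → obtuse
1 of the 6 is right.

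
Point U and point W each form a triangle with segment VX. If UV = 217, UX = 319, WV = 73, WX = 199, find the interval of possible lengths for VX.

From triangle UVX: |217 − 319| < VX < 217 + 319, i.e. 102 < VX < 536.
From triangle WVX: 126 < VX < 272.
Both must hold, so VX lies in the intersection.

126 < VX < 272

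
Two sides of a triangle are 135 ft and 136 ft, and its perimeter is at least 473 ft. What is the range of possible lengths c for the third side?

202 ≤ c < 271

Triangle inequality alone gives 1 < c < 271.
The perimeter condition gives c ≥ 473 − 135 − 136 = 202.
Intersecting the two: 202 ≤ c < 271.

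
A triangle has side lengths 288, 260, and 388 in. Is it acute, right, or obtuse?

Compare the square of the longest side to the sum of squares of the other two: 260² + 288² = 150544 = 388².

right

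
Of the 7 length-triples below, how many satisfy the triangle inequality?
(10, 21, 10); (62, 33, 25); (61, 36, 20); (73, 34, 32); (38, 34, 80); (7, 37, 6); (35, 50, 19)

(10,10,21): 10+10 ≤ 21 → not valid
(25,33,62): 25+33 ≤ 62 → not valid
(20,36,61): 20+36 ≤ 61 → not valid
(32,34,73): 32+34 ≤ 73 → not valid
(34,38,80): 34+38 ≤ 80 → not valid
(6,7,37): 6+7 ≤ 37 → not valid
(19,35,50): 19+35 > 50 → valid
1 of the 7 triples forms a triangle.

1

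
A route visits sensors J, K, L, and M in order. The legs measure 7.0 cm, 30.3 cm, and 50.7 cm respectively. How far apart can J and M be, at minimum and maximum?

13.4 ≤ JM ≤ 88.0 cm

The maximum is all hops collinear in one direction: 7.0 + 30.3 + 50.7 = 88.0.
The longest hop is 50.7; the others sum to 37.3. Folding the others back against it leaves at least 50.7 − 37.3 = 13.4.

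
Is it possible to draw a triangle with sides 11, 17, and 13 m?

The longest side is 17, and the other two sum to 24.
Since 24 > 17, the triangle inequality holds.

Yes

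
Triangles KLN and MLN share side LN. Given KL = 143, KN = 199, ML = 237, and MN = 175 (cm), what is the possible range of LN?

62 < LN < 342

From triangle KLN: |143 − 199| < LN < 143 + 199, i.e. 56 < LN < 342.
From triangle MLN: 62 < LN < 412.
Both must hold, so LN lies in the intersection.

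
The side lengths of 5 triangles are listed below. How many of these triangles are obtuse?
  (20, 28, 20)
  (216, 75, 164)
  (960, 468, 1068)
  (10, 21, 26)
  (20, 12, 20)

(20,28,20): 20²+20² = 800 > 784 = 28² → acute
(216,75,164): 75²+164² = 32521 < 46656 = 216² → obtuse
(960,468,1068): 468²+960² = 1140624 = 1068² → right
(10,21,26): 10²+21² = 541 < 676 = 26² → obtuse
(20,12,20): 12²+20² = 544 > 400 = 20² → acute
2 of the 5 are obtuse.

2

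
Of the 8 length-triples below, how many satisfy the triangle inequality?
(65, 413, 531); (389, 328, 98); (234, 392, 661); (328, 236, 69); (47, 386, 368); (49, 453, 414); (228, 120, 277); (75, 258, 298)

5

(65,413,531): 65+413 ≤ 531 → not valid
(98,328,389): 98+328 > 389 → valid
(234,392,661): 234+392 ≤ 661 → not valid
(69,236,328): 69+236 ≤ 328 → not valid
(47,368,386): 47+368 > 386 → valid
(49,414,453): 49+414 > 453 → valid
(120,228,277): 120+228 > 277 → valid
(75,258,298): 75+258 > 298 → valid
5 of the 8 triples form a triangle.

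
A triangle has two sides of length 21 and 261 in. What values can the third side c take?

By the triangle inequality, c must be less than 21 + 261 = 282 and greater than |21 − 261| = 240.

240 < c < 282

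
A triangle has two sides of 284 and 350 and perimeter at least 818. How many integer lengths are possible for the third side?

450

Triangle inequality: 66 < x < 634. Perimeter ≥ 818 gives x ≥ 818 − 284 − 350 = 184.
So 184 ≤ x < 634; integers 184 through 633: 450 values.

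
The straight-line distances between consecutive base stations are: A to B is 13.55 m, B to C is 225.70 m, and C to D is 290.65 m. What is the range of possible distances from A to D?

The maximum is all hops collinear in one direction: 13.55 + 225.70 + 290.65 = 529.90.
The longest hop is 290.65; the others sum to 239.25. Folding the others back against it leaves at least 290.65 − 239.25 = 51.40.

51.40 ≤ AD ≤ 529.90 m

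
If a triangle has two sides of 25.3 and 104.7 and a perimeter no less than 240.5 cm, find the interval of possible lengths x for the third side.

110.5 ≤ x < 130.0

Triangle inequality alone gives 79.4 < x < 130.0.
The perimeter condition gives x ≥ 240.5 − 25.3 − 104.7 = 110.5.
Intersecting the two: 110.5 ≤ x < 130.0.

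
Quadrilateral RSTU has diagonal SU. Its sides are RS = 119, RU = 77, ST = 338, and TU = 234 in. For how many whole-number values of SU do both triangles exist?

91

From triangle RSU: 42 < SU < 196.
From triangle TSU: 104 < SU < 572.
Intersection: 104 < SU < 196, so integers 105 through 195: 91 values.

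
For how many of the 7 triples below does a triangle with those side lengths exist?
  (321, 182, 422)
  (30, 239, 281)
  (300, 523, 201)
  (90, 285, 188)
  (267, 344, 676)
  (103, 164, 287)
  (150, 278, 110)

1

(182,321,422): 182+321 > 422 → valid
(30,239,281): 30+239 ≤ 281 → not valid
(201,300,523): 201+300 ≤ 523 → not valid
(90,188,285): 90+188 ≤ 285 → not valid
(267,344,676): 267+344 ≤ 676 → not valid
(103,164,287): 103+164 ≤ 287 → not valid
(110,150,278): 110+150 ≤ 278 → not valid
1 of the 7 triples forms a triangle.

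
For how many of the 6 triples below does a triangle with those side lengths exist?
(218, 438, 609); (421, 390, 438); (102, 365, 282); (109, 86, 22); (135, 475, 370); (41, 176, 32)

4

(218,438,609): 218+438 > 609 → valid
(390,421,438): 390+421 > 438 → valid
(102,282,365): 102+282 > 365 → valid
(22,86,109): 22+86 ≤ 109 → not valid
(135,370,475): 135+370 > 475 → valid
(32,41,176): 32+41 ≤ 176 → not valid
4 of the 6 triples form a triangle.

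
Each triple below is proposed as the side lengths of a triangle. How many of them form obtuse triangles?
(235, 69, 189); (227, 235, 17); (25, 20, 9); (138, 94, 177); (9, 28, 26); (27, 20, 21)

(235,69,189): 69²+189² = 40482 < 55225 = 235² → obtuse
(227,235,17): 17²+227² = 51818 < 55225 = 235² → obtuse
(25,20,9): 9²+20² = 481 < 625 = 25² → obtuse
(138,94,177): 94²+138² = 27880 < 31329 = 177² → obtuse
(9,28,26): 9²+26² = 757 < 784 = 28² → obtuse
(27,20,21): 20²+21² = 841 > 729 = 27² → acute
5 of the 6 are obtuse.

5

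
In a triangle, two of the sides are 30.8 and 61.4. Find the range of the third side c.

30.6 < c < 92.2

By the triangle inequality, c must be less than 30.8 + 61.4 = 92.2 and greater than |30.8 − 61.4| = 30.6.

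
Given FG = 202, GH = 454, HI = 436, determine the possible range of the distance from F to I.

The maximum is all hops collinear in one direction: 202 + 454 + 436 = 1092.
The longest hop is 454; the others sum to 638. Since 454 ≤ 638, the path can fold back on itself completely, so the minimum distance is 0.

0 ≤ FI ≤ 1092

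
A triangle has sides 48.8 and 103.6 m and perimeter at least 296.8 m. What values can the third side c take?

Triangle inequality alone gives 54.8 < c < 152.4.
The perimeter condition gives c ≥ 296.8 − 48.8 − 103.6 = 144.4.
Intersecting the two: 144.4 ≤ c < 152.4.

144.4 ≤ c < 152.4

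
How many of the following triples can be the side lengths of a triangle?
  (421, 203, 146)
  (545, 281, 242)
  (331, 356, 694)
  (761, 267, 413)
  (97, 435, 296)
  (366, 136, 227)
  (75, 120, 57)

(146,203,421): 146+203 ≤ 421 → not valid
(242,281,545): 242+281 ≤ 545 → not valid
(331,356,694): 331+356 ≤ 694 → not valid
(267,413,761): 267+413 ≤ 761 → not valid
(97,296,435): 97+296 ≤ 435 → not valid
(136,227,366): 136+227 ≤ 366 → not valid
(57,75,120): 57+75 > 120 → valid
1 of the 7 triples forms a triangle.

1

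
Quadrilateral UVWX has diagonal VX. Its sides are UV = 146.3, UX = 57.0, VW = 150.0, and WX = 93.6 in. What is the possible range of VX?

89.3 < VX < 203.3

From triangle UVX: |146.3 − 57.0| < VX < 146.3 + 57.0, i.e. 89.3 < VX < 203.3.
From triangle WVX: 56.4 < VX < 243.6.
Both must hold, so VX lies in the intersection.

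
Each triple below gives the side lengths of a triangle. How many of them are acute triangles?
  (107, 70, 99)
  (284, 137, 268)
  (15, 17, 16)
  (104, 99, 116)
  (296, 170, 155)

4

(107,70,99): 70²+99² = 14701 > 11449 = 107² → acute
(284,137,268): 137²+268² = 90593 > 80656 = 284² → acute
(15,17,16): 15²+16² = 481 > 289 = 17² → acute
(104,99,116): 99²+104² = 20617 > 13456 = 116² → acute
(296,170,155): 155²+170² = 52925 < 87616 = 296² → obtuse
4 of the 5 are acute.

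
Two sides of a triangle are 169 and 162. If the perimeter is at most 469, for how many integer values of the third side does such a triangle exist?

Triangle inequality: 7 < x < 331. Perimeter ≤ 469 gives x ≤ 469 − 169 − 162 = 138.
So 7 < x ≤ 138; integers 8 through 138: 131 values.

131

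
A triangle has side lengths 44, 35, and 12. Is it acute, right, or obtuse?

Compare the square of the longest side to the sum of squares of the other two: 12² + 35² = 1369 < 1936 = 44².

obtuse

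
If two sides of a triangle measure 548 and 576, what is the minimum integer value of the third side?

The third side must be strictly greater than |548 − 576| = 28.
The smallest integer above 28 is 29.

29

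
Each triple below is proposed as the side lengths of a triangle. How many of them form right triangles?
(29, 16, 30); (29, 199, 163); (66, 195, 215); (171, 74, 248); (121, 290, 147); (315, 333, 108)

(29,16,30): 16²+29² = 1097 > 900 = 30² → acute
(29,199,163): 29+163 ≤ 199, not a triangle
(66,195,215): 66²+195² = 42381 < 46225 = 215² → obtuse
(171,74,248): 74+171 ≤ 248, not a triangle
(121,290,147): 121+147 ≤ 290, not a triangle
(315,333,108): 108²+315² = 110889 = 333² → right
1 of the 6 is right.

1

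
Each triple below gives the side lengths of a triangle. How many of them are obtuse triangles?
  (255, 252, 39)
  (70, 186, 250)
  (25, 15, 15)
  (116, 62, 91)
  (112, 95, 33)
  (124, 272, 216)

5

(255,252,39): 39²+252² = 65025 = 255² → right
(70,186,250): 70²+186² = 39496 < 62500 = 250² → obtuse
(25,15,15): 15²+15² = 450 < 625 = 25² → obtuse
(116,62,91): 62²+91² = 12125 < 13456 = 116² → obtuse
(112,95,33): 33²+95² = 10114 < 12544 = 112² → obtuse
(124,272,216): 124²+216² = 62032 < 73984 = 272² → obtuse
5 of the 6 are obtuse.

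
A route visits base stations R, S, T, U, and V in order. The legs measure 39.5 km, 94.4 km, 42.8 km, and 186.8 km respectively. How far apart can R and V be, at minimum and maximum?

The maximum is all hops collinear in one direction: 39.5 + 94.4 + 42.8 + 186.8 = 363.5.
The longest hop is 186.8; the others sum to 176.7. Folding the others back against it leaves at least 186.8 − 176.7 = 10.1.

10.1 ≤ RV ≤ 363.5 km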